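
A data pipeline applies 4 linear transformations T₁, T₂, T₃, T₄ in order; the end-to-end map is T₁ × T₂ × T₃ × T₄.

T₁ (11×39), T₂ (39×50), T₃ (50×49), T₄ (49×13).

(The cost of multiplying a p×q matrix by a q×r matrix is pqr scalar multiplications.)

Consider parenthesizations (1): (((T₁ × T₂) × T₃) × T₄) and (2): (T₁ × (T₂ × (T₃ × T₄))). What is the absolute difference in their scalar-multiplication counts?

7370

Order (1) = (((T₁ × T₂) × T₃) × T₄): (T₁ × T₂): 11×39 by 39×50 → 11×50, cost 11·39·50 = 21450; ((T₁ × T₂) × T₃): 11×50 by 50×49 → 11×49, cost 11·50·49 = 26950; cumulative 48400; (((T₁ × T₂) × T₃) × T₄): 11×49 by 49×13 → 11×13, cost 11·49·13 = 7007; cumulative 55407. Total 55407.
Order (2) = (T₁ × (T₂ × (T₃ × T₄))): (T₃ × T₄): 50×49 by 49×13 → 50×13, cost 50·49·13 = 31850; (T₂ × (T₃ × T₄)): 39×50 by 50×13 → 39×13, cost 39·50·13 = 25350; cumulative 57200; (T₁ × (T₂ × (T₃ × T₄))): 11×39 by 39×13 → 11×13, cost 11·39·13 = 5577; cumulative 62777. Total 62777.
Difference: |55407 − 62777| = 7370.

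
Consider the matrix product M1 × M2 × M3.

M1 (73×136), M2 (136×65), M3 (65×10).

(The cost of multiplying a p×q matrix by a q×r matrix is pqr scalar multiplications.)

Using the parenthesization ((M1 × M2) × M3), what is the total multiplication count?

(M1 × M2): 73×136 by 136×65 → 73×65, cost 73·136·65 = 645320
((M1 × M2) × M3): 73×65 by 65×10 → 73×10, cost 73·65·10 = 47450; cumulative 692770
Total: 692770 scalar multiplications.

692770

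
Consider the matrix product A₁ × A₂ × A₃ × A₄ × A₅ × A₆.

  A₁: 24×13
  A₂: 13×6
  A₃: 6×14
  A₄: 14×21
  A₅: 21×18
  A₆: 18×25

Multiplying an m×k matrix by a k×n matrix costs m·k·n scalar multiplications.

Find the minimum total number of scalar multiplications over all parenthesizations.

12204

Adjacent pairs: A₁A₂ = 24·13·6 = 1872; A₂A₃ = 13·6·14 = 1092; A₃A₄ = 6·14·21 = 1764; A₄A₅ = 14·21·18 = 5292; A₅A₆ = 21·18·25 = 9450.
Length 3: A₁..A₃: k=1: 0+1092+24·13·14=5460; k=2: 1872+0+24·6·14=3888 → min 3888 | A₂..A₄: k=2: 0+1764+13·6·21=3402; k=3: 1092+0+13·14·21=4914 → min 3402 | A₃..A₅: k=3: 0+5292+6·14·18=6804; k=4: 1764+0+6·21·18=4032 → min 4032 | A₄..A₆: k=4: 0+9450+14·21·25=16800; k=5: 5292+0+14·18·25=11592 → min 11592.
Length 4: A₁..A₄: k=1: 0+3402+24·13·21=9954; k=2: 1872+1764+24·6·21=6660; k=3: 3888+0+24·14·21=10944 → min 6660 | A₂..A₅: k=2: 0+4032+13·6·18=5436; k=3: 1092+5292+13·14·18=9660; k=4: 3402+0+13·21·18=8316 → min 5436 | A₃..A₆: k=3: 0+11592+6·14·25=13692; k=4: 1764+9450+6·21·25=14364; k=5: 4032+0+6·18·25=6732 → min 6732.
Length 5: A₁..A₅: k=1: 0+5436+24·13·18=11052; k=2: 1872+4032+24·6·18=8496; k=3: 3888+5292+24·14·18=15228; k=4: 6660+0+24·21·18=15732 → min 8496 | A₂..A₆: k=2: 0+6732+13·6·25=8682; k=3: 1092+11592+13·14·25=17234; k=4: 3402+9450+13·21·25=19677; k=5: 5436+0+13·18·25=11286 → min 8682.
Length 6: A₁..A₆: k=1: 0+8682+24·13·25=16482; k=2: 1872+6732+24·6·25=12204; k=3: 3888+11592+24·14·25=23880; k=4: 6660+9450+24·21·25=28710; k=5: 8496+0+24·18·25=19296 → min 12204.
Optimal order: ((A₁ × A₂) × (((A₃ × A₄) × A₅) × A₆)) with cost 12204.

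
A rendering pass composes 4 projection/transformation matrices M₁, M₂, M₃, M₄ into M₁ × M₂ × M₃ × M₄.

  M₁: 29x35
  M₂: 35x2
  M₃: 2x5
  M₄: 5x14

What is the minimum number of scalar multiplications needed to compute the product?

Adjacent pairs: M₁M₂ = 29·35·2 = 2030; M₂M₃ = 35·2·5 = 350; M₃M₄ = 2·5·14 = 140.
Length 3: M₁..M₃: k=1: 0+350+29·35·5=5425; k=2: 2030+0+29·2·5=2320 → min 2320 | M₂..M₄: k=2: 0+140+35·2·14=1120; k=3: 350+0+35·5·14=2800 → min 1120.
Length 4: M₁..M₄: k=1: 0+1120+29·35·14=15330; k=2: 2030+140+29·2·14=2982; k=3: 2320+0+29·5·14=4350 → min 2982.
Optimal order: ((M₁ × M₂) × (M₃ × M₄)) with cost 2982.

2982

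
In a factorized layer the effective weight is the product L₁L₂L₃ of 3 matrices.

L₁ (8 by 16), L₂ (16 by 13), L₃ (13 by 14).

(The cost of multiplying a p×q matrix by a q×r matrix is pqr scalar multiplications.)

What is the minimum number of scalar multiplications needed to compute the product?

3120

Order (L₁(L₂L₃)): (L₂L₃): 16×13 by 13×14 → 16×14, cost 16·13·14 = 2912; (L₁(L₂L₃)): 8×16 by 16×14 → 8×14, cost 8·16·14 = 1792; cumulative 4704. Total 4704.
Order ((L₁L₂)L₃): (L₁L₂): 8×16 by 16×13 → 8×13, cost 8·16·13 = 1664; ((L₁L₂)L₃): 8×13 by 13×14 → 8×14, cost 8·13·14 = 1456; cumulative 3120. Total 3120.
Minimum: 3120.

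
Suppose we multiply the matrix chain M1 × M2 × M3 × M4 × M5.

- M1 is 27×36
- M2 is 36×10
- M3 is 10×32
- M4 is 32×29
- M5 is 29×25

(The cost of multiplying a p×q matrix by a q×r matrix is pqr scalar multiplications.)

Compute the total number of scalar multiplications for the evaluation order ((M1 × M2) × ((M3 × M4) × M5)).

(M1 × M2): 27×36 by 36×10 → 27×10, cost 27·36·10 = 9720
(M3 × M4): 10×32 by 32×29 → 10×29, cost 10·32·29 = 9280
((M3 × M4) × M5): 10×29 by 29×25 → 10×25, cost 10·29·25 = 7250; cumulative 16530
((M1 × M2) × ((M3 × M4) × M5)): 27×10 by 10×25 → 27×25, cost 27·10·25 = 6750; cumulative 33000
Total: 33000 scalar multiplications.

33000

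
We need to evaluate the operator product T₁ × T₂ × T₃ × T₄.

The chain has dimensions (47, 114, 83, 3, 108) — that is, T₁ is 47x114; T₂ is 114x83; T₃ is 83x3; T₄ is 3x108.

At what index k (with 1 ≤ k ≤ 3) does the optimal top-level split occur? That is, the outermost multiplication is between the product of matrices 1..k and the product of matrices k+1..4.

Adjacent pairs: T₁T₂ = 47·114·83 = 444714; T₂T₃ = 114·83·3 = 28386; T₃T₄ = 83·3·108 = 26892.
Length 3: T₁..T₃: k=1: 0+28386+47·114·3=44460; k=2: 444714+0+47·83·3=456417 → min 44460 | T₂..T₄: k=2: 0+26892+114·83·108=1048788; k=3: 28386+0+114·3·108=65322 → min 65322.
Top-level splits: k=1: (T₁..T₁)·(T₂..T₄) → 0+65322+47·114·108 = 643986; k=2: (T₁..T₂)·(T₃..T₄) → 444714+26892+47·83·108 = 892914; k=3: (T₁..T₃)·(T₄..T₄) → 44460+0+47·3·108 = 59688.
Best split is after T₃, i.e. k = 3.

3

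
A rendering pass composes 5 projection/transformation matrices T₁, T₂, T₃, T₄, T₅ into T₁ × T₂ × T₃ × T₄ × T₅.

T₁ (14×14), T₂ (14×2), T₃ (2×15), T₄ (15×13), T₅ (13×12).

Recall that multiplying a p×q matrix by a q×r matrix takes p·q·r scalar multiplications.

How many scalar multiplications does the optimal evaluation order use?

1430

Adjacent pairs: T₁T₂ = 14·14·2 = 392; T₂T₃ = 14·2·15 = 420; T₃T₄ = 2·15·13 = 390; T₄T₅ = 15·13·12 = 2340.
Length 3: T₁..T₃: k=1: 0+420+14·14·15=3360; k=2: 392+0+14·2·15=812 → min 812 | T₂..T₄: k=2: 0+390+14·2·13=754; k=3: 420+0+14·15·13=3150 → min 754 | T₃..T₅: k=3: 0+2340+2·15·12=2700; k=4: 390+0+2·13·12=702 → min 702.
Length 4: T₁..T₄: k=1: 0+754+14·14·13=3302; k=2: 392+390+14·2·13=1146; k=3: 812+0+14·15·13=3542 → min 1146 | T₂..T₅: k=2: 0+702+14·2·12=1038; k=3: 420+2340+14·15·12=5280; k=4: 754+0+14·13·12=2938 → min 1038.
Length 5: T₁..T₅: k=1: 0+1038+14·14·12=3390; k=2: 392+702+14·2·12=1430; k=3: 812+2340+14·15·12=5672; k=4: 1146+0+14·13·12=3330 → min 1430.
Optimal order: ((T₁ × T₂) × ((T₃ × T₄) × T₅)) with cost 1430.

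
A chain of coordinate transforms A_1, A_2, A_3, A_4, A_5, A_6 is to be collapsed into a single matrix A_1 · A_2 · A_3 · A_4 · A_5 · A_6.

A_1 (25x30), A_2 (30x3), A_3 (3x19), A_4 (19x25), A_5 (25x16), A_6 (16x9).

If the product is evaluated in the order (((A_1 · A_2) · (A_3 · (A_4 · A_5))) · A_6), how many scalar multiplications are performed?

15562

(A_1 · A_2): 25×30 by 30×3 → 25×3, cost 25·30·3 = 2250
(A_4 · A_5): 19×25 by 25×16 → 19×16, cost 19·25·16 = 7600
(A_3 · (A_4 · A_5)): 3×19 by 19×16 → 3×16, cost 3·19·16 = 912; cumulative 8512
((A_1 · A_2) · (A_3 · (A_4 · A_5))): 25×3 by 3×16 → 25×16, cost 25·3·16 = 1200; cumulative 11962
(((A_1 · A_2) · (A_3 · (A_4 · A_5))) · A_6): 25×16 by 16×9 → 25×9, cost 25·16·9 = 3600; cumulative 15562
Total: 15562 scalar multiplications.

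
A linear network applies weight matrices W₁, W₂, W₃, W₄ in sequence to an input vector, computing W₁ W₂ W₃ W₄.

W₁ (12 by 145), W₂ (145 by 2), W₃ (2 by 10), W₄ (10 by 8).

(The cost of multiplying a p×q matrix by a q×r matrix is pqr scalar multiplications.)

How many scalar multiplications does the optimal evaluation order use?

3832

Adjacent pairs: W₁W₂ = 12·145·2 = 3480; W₂W₃ = 145·2·10 = 2900; W₃W₄ = 2·10·8 = 160.
Length 3: W₁..W₃: k=1: 0+2900+12·145·10=20300; k=2: 3480+0+12·2·10=3720 → min 3720 | W₂..W₄: k=2: 0+160+145·2·8=2480; k=3: 2900+0+145·10·8=14500 → min 2480.
Length 4: W₁..W₄: k=1: 0+2480+12·145·8=16400; k=2: 3480+160+12·2·8=3832; k=3: 3720+0+12·10·8=4680 → min 3832.
Optimal order: ((W₁ W₂) (W₃ W₄)) with cost 3832.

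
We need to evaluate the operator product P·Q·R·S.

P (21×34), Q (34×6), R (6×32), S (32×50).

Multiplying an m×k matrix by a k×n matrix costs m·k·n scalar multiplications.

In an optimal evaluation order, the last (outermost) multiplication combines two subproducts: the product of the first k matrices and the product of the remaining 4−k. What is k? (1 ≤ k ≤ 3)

2

Adjacent pairs: PQ = 21·34·6 = 4284; QR = 34·6·32 = 6528; RS = 6·32·50 = 9600.
Length 3: P..R: k=1: 0+6528+21·34·32=29376; k=2: 4284+0+21·6·32=8316 → min 8316 | Q..S: k=2: 0+9600+34·6·50=19800; k=3: 6528+0+34·32·50=60928 → min 19800.
Top-level splits: k=1: (P..P)·(Q..S) → 0+19800+21·34·50 = 55500; k=2: (P..Q)·(R..S) → 4284+9600+21·6·50 = 20184; k=3: (P..R)·(S..S) → 8316+0+21·32·50 = 41916.
Best split is after Q, i.e. k = 2.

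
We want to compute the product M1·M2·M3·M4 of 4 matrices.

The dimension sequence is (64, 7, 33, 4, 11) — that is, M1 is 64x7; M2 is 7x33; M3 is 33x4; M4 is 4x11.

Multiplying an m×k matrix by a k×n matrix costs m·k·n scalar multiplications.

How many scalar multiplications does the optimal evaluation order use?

Adjacent pairs: M1M2 = 64·7·33 = 14784; M2M3 = 7·33·4 = 924; M3M4 = 33·4·11 = 1452.
Length 3: M1..M3: k=1: 0+924+64·7·4=2716; k=2: 14784+0+64·33·4=23232 → min 2716 | M2..M4: k=2: 0+1452+7·33·11=3993; k=3: 924+0+7·4·11=1232 → min 1232.
Length 4: M1..M4: k=1: 0+1232+64·7·11=6160; k=2: 14784+1452+64·33·11=39468; k=3: 2716+0+64·4·11=5532 → min 5532.
Optimal order: ((M1·(M2·M3))·M4) with cost 5532.

5532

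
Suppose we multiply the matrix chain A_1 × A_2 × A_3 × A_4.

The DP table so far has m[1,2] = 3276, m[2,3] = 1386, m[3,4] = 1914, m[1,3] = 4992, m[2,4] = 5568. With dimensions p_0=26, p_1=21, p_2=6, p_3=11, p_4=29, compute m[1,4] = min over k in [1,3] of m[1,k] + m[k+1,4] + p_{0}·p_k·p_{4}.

m[1,4] = min over k∈[1,3] of m[1,k]+m[k+1,4]+p_{0}·p_k·p_{4}.
k=1: 0 + 5568 + 26·21·29 = 21402; k=2: 3276 + 1914 + 26·6·29 = 9714; k=3: 4992 + 0 + 26·11·29 = 13286.
Minimum: 9714 at k=2.

9714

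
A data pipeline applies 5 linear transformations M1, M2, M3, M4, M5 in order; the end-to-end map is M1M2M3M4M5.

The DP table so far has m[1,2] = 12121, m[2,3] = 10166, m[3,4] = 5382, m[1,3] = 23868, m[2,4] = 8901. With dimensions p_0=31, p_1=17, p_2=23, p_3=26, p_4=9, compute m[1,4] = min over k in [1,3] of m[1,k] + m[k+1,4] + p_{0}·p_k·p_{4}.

13644

m[1,4] = min over k∈[1,3] of m[1,k]+m[k+1,4]+p_{0}·p_k·p_{4}.
k=1: 0 + 8901 + 31·17·9 = 13644; k=2: 12121 + 5382 + 31·23·9 = 23920; k=3: 23868 + 0 + 31·26·9 = 31122.
Minimum: 13644 at k=1.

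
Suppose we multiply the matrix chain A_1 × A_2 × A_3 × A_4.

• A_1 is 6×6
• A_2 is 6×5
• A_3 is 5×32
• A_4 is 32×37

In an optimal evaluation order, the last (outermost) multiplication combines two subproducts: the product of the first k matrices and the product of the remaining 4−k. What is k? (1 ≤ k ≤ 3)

Adjacent pairs: A_1A_2 = 6·6·5 = 180; A_2A_3 = 6·5·32 = 960; A_3A_4 = 5·32·37 = 5920.
Length 3: A_1..A_3: k=1: 0+960+6·6·32=2112; k=2: 180+0+6·5·32=1140 → min 1140 | A_2..A_4: k=2: 0+5920+6·5·37=7030; k=3: 960+0+6·32·37=8064 → min 7030.
Top-level splits: k=1: (A_1..A_1)·(A_2..A_4) → 0+7030+6·6·37 = 8362; k=2: (A_1..A_2)·(A_3..A_4) → 180+5920+6·5·37 = 7210; k=3: (A_1..A_3)·(A_4..A_4) → 1140+0+6·32·37 = 8244.
Best split is after A_2, i.e. k = 2.

2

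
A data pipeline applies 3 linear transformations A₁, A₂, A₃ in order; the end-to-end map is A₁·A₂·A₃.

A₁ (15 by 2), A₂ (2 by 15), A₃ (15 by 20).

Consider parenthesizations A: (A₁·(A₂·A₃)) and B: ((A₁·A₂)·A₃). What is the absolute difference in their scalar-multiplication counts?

Order A = (A₁·(A₂·A₃)): (A₂·A₃): 2×15 by 15×20 → 2×20, cost 2·15·20 = 600; (A₁·(A₂·A₃)): 15×2 by 2×20 → 15×20, cost 15·2·20 = 600; cumulative 1200. Total 1200.
Order B = ((A₁·A₂)·A₃): (A₁·A₂): 15×2 by 2×15 → 15×15, cost 15·2·15 = 450; ((A₁·A₂)·A₃): 15×15 by 15×20 → 15×20, cost 15·15·20 = 4500; cumulative 4950. Total 4950.
Difference: |1200 − 4950| = 3750.

3750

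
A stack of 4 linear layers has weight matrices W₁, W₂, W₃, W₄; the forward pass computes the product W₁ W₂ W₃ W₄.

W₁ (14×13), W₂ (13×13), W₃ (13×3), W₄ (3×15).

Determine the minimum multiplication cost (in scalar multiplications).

1683

Adjacent pairs: W₁W₂ = 14·13·13 = 2366; W₂W₃ = 13·13·3 = 507; W₃W₄ = 13·3·15 = 585.
Length 3: W₁..W₃: k=1: 0+507+14·13·3=1053; k=2: 2366+0+14·13·3=2912 → min 1053 | W₂..W₄: k=2: 0+585+13·13·15=3120; k=3: 507+0+13·3·15=1092 → min 1092.
Length 4: W₁..W₄: k=1: 0+1092+14·13·15=3822; k=2: 2366+585+14·13·15=5681; k=3: 1053+0+14·3·15=1683 → min 1683.
Optimal order: ((W₁ (W₂ W₃)) W₄) with cost 1683.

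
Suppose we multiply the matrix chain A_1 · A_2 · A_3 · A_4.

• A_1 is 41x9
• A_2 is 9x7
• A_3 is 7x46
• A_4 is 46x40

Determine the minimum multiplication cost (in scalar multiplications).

26943

Adjacent pairs: A_1A_2 = 41·9·7 = 2583; A_2A_3 = 9·7·46 = 2898; A_3A_4 = 7·46·40 = 12880.
Length 3: A_1..A_3: k=1: 0+2898+41·9·46=19872; k=2: 2583+0+41·7·46=15785 → min 15785 | A_2..A_4: k=2: 0+12880+9·7·40=15400; k=3: 2898+0+9·46·40=19458 → min 15400.
Length 4: A_1..A_4: k=1: 0+15400+41·9·40=30160; k=2: 2583+12880+41·7·40=26943; k=3: 15785+0+41·46·40=91225 → min 26943.
Optimal order: ((A_1 · A_2) · (A_3 · A_4)) with cost 26943.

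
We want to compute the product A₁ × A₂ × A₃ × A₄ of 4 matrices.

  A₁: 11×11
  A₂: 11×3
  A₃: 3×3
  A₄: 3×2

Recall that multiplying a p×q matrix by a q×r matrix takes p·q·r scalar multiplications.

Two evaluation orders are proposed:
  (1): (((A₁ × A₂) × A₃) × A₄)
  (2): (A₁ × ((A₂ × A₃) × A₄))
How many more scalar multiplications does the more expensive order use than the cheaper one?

Order (1) = (((A₁ × A₂) × A₃) × A₄): (A₁ × A₂): 11×11 by 11×3 → 11×3, cost 11·11·3 = 363; ((A₁ × A₂) × A₃): 11×3 by 3×3 → 11×3, cost 11·3·3 = 99; cumulative 462; (((A₁ × A₂) × A₃) × A₄): 11×3 by 3×2 → 11×2, cost 11·3·2 = 66; cumulative 528. Total 528.
Order (2) = (A₁ × ((A₂ × A₃) × A₄)): (A₂ × A₃): 11×3 by 3×3 → 11×3, cost 11·3·3 = 99; ((A₂ × A₃) × A₄): 11×3 by 3×2 → 11×2, cost 11·3·2 = 66; cumulative 165; (A₁ × ((A₂ × A₃) × A₄)): 11×11 by 11×2 → 11×2, cost 11·11·2 = 242; cumulative 407. Total 407.
Difference: |528 − 407| = 121.

121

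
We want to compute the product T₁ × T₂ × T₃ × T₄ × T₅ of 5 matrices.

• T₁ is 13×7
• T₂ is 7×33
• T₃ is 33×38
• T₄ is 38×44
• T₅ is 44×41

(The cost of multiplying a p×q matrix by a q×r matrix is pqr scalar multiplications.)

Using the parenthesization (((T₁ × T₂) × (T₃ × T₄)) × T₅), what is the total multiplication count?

(T₁ × T₂): 13×7 by 7×33 → 13×33, cost 13·7·33 = 3003
(T₃ × T₄): 33×38 by 38×44 → 33×44, cost 33·38·44 = 55176
((T₁ × T₂) × (T₃ × T₄)): 13×33 by 33×44 → 13×44, cost 13·33·44 = 18876; cumulative 77055
(((T₁ × T₂) × (T₃ × T₄)) × T₅): 13×44 by 44×41 → 13×41, cost 13·44·41 = 23452; cumulative 100507
Total: 100507 scalar multiplications.

100507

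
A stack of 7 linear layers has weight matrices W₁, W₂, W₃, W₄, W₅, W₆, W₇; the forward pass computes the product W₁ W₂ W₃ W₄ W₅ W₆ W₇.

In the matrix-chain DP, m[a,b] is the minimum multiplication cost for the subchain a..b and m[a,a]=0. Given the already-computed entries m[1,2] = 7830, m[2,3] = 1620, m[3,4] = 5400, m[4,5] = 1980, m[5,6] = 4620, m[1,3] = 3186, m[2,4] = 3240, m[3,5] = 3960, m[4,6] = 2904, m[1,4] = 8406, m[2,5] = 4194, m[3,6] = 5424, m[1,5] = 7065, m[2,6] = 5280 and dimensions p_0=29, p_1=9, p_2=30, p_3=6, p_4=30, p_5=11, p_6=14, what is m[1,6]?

8526

m[1,6] = min over k∈[1,5] of m[1,k]+m[k+1,6]+p_{0}·p_k·p_{6}.
k=1: 0 + 5280 + 29·9·14 = 8934; k=2: 7830 + 5424 + 29·30·14 = 25434; k=3: 3186 + 2904 + 29·6·14 = 8526; k=4: 8406 + 4620 + 29·30·14 = 25206; k=5: 7065 + 0 + 29·11·14 = 11531.
Minimum: 8526 at k=3.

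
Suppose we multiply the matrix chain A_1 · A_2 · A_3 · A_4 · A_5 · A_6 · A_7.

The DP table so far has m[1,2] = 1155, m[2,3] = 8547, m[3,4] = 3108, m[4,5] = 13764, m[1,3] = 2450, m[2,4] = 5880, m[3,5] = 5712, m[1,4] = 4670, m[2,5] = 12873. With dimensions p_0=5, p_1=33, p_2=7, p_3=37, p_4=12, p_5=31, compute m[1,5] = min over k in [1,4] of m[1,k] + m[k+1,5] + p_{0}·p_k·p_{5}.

6530

m[1,5] = min over k∈[1,4] of m[1,k]+m[k+1,5]+p_{0}·p_k·p_{5}.
k=1: 0 + 12873 + 5·33·31 = 17988; k=2: 1155 + 5712 + 5·7·31 = 7952; k=3: 2450 + 13764 + 5·37·31 = 21949; k=4: 4670 + 0 + 5·12·31 = 6530.
Minimum: 6530 at k=4.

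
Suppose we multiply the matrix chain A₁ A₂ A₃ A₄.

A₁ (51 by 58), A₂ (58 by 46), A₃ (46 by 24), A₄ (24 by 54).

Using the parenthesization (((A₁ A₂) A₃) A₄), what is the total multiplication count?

258468

(A₁ A₂): 51×58 by 58×46 → 51×46, cost 51·58·46 = 136068
((A₁ A₂) A₃): 51×46 by 46×24 → 51×24, cost 51·46·24 = 56304; cumulative 192372
(((A₁ A₂) A₃) A₄): 51×24 by 24×54 → 51×54, cost 51·24·54 = 66096; cumulative 258468
Total: 258468 scalar multiplications.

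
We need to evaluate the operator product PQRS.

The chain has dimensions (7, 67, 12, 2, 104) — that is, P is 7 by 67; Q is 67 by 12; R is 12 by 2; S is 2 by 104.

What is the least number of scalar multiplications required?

Adjacent pairs: PQ = 7·67·12 = 5628; QR = 67·12·2 = 1608; RS = 12·2·104 = 2496.
Length 3: P..R: k=1: 0+1608+7·67·2=2546; k=2: 5628+0+7·12·2=5796 → min 2546 | Q..S: k=2: 0+2496+67·12·104=86112; k=3: 1608+0+67·2·104=15544 → min 15544.
Length 4: P..S: k=1: 0+15544+7·67·104=64320; k=2: 5628+2496+7·12·104=16860; k=3: 2546+0+7·2·104=4002 → min 4002.
Optimal order: ((P(QR))S) with cost 4002.

4002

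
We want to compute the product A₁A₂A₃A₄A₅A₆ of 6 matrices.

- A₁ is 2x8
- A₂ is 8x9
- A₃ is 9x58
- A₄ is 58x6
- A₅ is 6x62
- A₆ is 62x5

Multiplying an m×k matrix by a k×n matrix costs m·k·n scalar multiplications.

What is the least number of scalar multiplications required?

3248

Adjacent pairs: A₁A₂ = 2·8·9 = 144; A₂A₃ = 8·9·58 = 4176; A₃A₄ = 9·58·6 = 3132; A₄A₅ = 58·6·62 = 21576; A₅A₆ = 6·62·5 = 1860.
Length 3: A₁..A₃: k=1: 0+4176+2·8·58=5104; k=2: 144+0+2·9·58=1188 → min 1188 | A₂..A₄: k=2: 0+3132+8·9·6=3564; k=3: 4176+0+8·58·6=6960 → min 3564 | A₃..A₅: k=3: 0+21576+9·58·62=53940; k=4: 3132+0+9·6·62=6480 → min 6480 | A₄..A₆: k=4: 0+1860+58·6·5=3600; k=5: 21576+0+58·62·5=39556 → min 3600.
Length 4: A₁..A₄: k=1: 0+3564+2·8·6=3660; k=2: 144+3132+2·9·6=3384; k=3: 1188+0+2·58·6=1884 → min 1884 | A₂..A₅: k=2: 0+6480+8·9·62=10944; k=3: 4176+21576+8·58·62=54520; k=4: 3564+0+8·6·62=6540 → min 6540 | A₃..A₆: k=3: 0+3600+9·58·5=6210; k=4: 3132+1860+9·6·5=5262; k=5: 6480+0+9·62·5=9270 → min 5262.
Length 5: A₁..A₅: k=1: 0+6540+2·8·62=7532; k=2: 144+6480+2·9·62=7740; k=3: 1188+21576+2·58·62=29956; k=4: 1884+0+2·6·62=2628 → min 2628 | A₂..A₆: k=2: 0+5262+8·9·5=5622; k=3: 4176+3600+8·58·5=10096; k=4: 3564+1860+8·6·5=5664; k=5: 6540+0+8·62·5=9020 → min 5622.
Length 6: A₁..A₆: k=1: 0+5622+2·8·5=5702; k=2: 144+5262+2·9·5=5496; k=3: 1188+3600+2·58·5=5368; k=4: 1884+1860+2·6·5=3804; k=5: 2628+0+2·62·5=3248 → min 3248.
Optimal order: (((((A₁A₂)A₃)A₄)A₅)A₆) with cost 3248.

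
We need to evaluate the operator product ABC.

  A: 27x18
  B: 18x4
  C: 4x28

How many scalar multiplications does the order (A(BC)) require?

15624

(BC): 18×4 by 4×28 → 18×28, cost 18·4·28 = 2016
(A(BC)): 27×18 by 18×28 → 27×28, cost 27·18·28 = 13608; cumulative 15624
Total: 15624 scalar multiplications.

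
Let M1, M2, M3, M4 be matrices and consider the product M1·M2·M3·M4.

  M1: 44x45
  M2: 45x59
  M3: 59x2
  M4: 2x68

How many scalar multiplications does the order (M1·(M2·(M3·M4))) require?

323204

(M3·M4): 59×2 by 2×68 → 59×68, cost 59·2·68 = 8024
(M2·(M3·M4)): 45×59 by 59×68 → 45×68, cost 45·59·68 = 180540; cumulative 188564
(M1·(M2·(M3·M4))): 44×45 by 45×68 → 44×68, cost 44·45·68 = 134640; cumulative 323204
Total: 323204 scalar multiplications.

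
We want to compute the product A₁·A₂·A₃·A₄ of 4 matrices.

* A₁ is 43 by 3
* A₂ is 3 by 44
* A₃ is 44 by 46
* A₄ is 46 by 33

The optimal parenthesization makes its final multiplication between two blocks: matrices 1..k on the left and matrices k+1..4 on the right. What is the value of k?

1

Adjacent pairs: A₁A₂ = 43·3·44 = 5676; A₂A₃ = 3·44·46 = 6072; A₃A₄ = 44·46·33 = 66792.
Length 3: A₁..A₃: k=1: 0+6072+43·3·46=12006; k=2: 5676+0+43·44·46=92708 → min 12006 | A₂..A₄: k=2: 0+66792+3·44·33=71148; k=3: 6072+0+3·46·33=10626 → min 10626.
Top-level splits: k=1: (A₁..A₁)·(A₂..A₄) → 0+10626+43·3·33 = 14883; k=2: (A₁..A₂)·(A₃..A₄) → 5676+66792+43·44·33 = 134904; k=3: (A₁..A₃)·(A₄..A₄) → 12006+0+43·46·33 = 77280.
Best split is after A₁, i.e. k = 1.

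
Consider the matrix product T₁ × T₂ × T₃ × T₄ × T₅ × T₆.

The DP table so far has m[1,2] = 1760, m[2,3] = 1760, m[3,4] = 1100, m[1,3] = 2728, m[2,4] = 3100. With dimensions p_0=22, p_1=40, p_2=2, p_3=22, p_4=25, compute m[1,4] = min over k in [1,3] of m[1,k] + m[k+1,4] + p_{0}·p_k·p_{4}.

m[1,4] = min over k∈[1,3] of m[1,k]+m[k+1,4]+p_{0}·p_k·p_{4}.
k=1: 0 + 3100 + 22·40·25 = 25100; k=2: 1760 + 1100 + 22·2·25 = 3960; k=3: 2728 + 0 + 22·22·25 = 14828.
Minimum: 3960 at k=2.

3960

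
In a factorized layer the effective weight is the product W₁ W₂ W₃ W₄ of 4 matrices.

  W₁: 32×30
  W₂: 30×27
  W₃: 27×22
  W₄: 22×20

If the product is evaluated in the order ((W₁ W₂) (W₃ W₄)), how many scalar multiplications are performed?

(W₁ W₂): 32×30 by 30×27 → 32×27, cost 32·30·27 = 25920
(W₃ W₄): 27×22 by 22×20 → 27×20, cost 27·22·20 = 11880
((W₁ W₂) (W₃ W₄)): 32×27 by 27×20 → 32×20, cost 32·27·20 = 17280; cumulative 55080
Total: 55080 scalar multiplications.

55080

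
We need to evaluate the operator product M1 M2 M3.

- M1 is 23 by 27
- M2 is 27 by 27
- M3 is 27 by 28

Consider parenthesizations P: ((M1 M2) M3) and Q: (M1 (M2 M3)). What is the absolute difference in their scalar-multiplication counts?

Order P = ((M1 M2) M3): (M1 M2): 23×27 by 27×27 → 23×27, cost 23·27·27 = 16767; ((M1 M2) M3): 23×27 by 27×28 → 23×28, cost 23·27·28 = 17388; cumulative 34155. Total 34155.
Order Q = (M1 (M2 M3)): (M2 M3): 27×27 by 27×28 → 27×28, cost 27·27·28 = 20412; (M1 (M2 M3)): 23×27 by 27×28 → 23×28, cost 23·27·28 = 17388; cumulative 37800. Total 37800.
Difference: |34155 − 37800| = 3645.

3645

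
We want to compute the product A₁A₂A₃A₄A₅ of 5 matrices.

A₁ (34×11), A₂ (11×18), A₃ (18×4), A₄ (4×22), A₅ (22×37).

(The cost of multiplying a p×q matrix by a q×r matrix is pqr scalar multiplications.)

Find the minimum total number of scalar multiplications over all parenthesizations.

10576

Adjacent pairs: A₁A₂ = 34·11·18 = 6732; A₂A₃ = 11·18·4 = 792; A₃A₄ = 18·4·22 = 1584; A₄A₅ = 4·22·37 = 3256.
Length 3: A₁..A₃: k=1: 0+792+34·11·4=2288; k=2: 6732+0+34·18·4=9180 → min 2288 | A₂..A₄: k=2: 0+1584+11·18·22=5940; k=3: 792+0+11·4·22=1760 → min 1760 | A₃..A₅: k=3: 0+3256+18·4·37=5920; k=4: 1584+0+18·22·37=16236 → min 5920.
Length 4: A₁..A₄: k=1: 0+1760+34·11·22=9988; k=2: 6732+1584+34·18·22=21780; k=3: 2288+0+34·4·22=5280 → min 5280 | A₂..A₅: k=2: 0+5920+11·18·37=13246; k=3: 792+3256+11·4·37=5676; k=4: 1760+0+11·22·37=10714 → min 5676.
Length 5: A₁..A₅: k=1: 0+5676+34·11·37=19514; k=2: 6732+5920+34·18·37=35296; k=3: 2288+3256+34·4·37=10576; k=4: 5280+0+34·22·37=32956 → min 10576.
Optimal order: ((A₁(A₂A₃))(A₄A₅)) with cost 10576.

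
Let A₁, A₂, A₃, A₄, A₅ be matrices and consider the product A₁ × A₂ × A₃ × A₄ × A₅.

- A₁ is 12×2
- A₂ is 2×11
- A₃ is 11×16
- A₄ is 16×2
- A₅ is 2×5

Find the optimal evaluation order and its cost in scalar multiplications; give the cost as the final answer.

536

Adjacent pairs: A₁A₂ = 12·2·11 = 264; A₂A₃ = 2·11·16 = 352; A₃A₄ = 11·16·2 = 352; A₄A₅ = 16·2·5 = 160.
Length 3: A₁..A₃: k=1: 0+352+12·2·16=736; k=2: 264+0+12·11·16=2376 → min 736 | A₂..A₄: k=2: 0+352+2·11·2=396; k=3: 352+0+2·16·2=416 → min 396 | A₃..A₅: k=3: 0+160+11·16·5=1040; k=4: 352+0+11·2·5=462 → min 462.
Length 4: A₁..A₄: k=1: 0+396+12·2·2=444; k=2: 264+352+12·11·2=880; k=3: 736+0+12·16·2=1120 → min 444 | A₂..A₅: k=2: 0+462+2·11·5=572; k=3: 352+160+2·16·5=672; k=4: 396+0+2·2·5=416 → min 416.
Length 5: A₁..A₅: k=1: 0+416+12·2·5=536; k=2: 264+462+12·11·5=1386; k=3: 736+160+12·16·5=1856; k=4: 444+0+12·2·5=564 → min 536.
Optimal parenthesization: (A₁ × ((A₂ × (A₃ × A₄)) × A₅)) with cost 536.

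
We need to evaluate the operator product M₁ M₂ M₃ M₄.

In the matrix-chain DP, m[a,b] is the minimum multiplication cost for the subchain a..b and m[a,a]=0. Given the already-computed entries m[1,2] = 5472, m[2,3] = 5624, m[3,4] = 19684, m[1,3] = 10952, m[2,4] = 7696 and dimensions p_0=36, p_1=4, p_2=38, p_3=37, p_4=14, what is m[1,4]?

m[1,4] = min over k∈[1,3] of m[1,k]+m[k+1,4]+p_{0}·p_k·p_{4}.
k=1: 0 + 7696 + 36·4·14 = 9712; k=2: 5472 + 19684 + 36·38·14 = 44308; k=3: 10952 + 0 + 36·37·14 = 29600.
Minimum: 9712 at k=1.

9712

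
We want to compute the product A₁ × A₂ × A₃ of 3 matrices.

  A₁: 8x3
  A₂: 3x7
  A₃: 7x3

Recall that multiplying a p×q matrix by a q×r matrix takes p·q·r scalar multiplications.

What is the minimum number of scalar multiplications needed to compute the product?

Order (A₁ × (A₂ × A₃)): (A₂ × A₃): 3×7 by 7×3 → 3×3, cost 3·7·3 = 63; (A₁ × (A₂ × A₃)): 8×3 by 3×3 → 8×3, cost 8·3·3 = 72; cumulative 135. Total 135.
Order ((A₁ × A₂) × A₃): (A₁ × A₂): 8×3 by 3×7 → 8×7, cost 8·3·7 = 168; ((A₁ × A₂) × A₃): 8×7 by 7×3 → 8×3, cost 8·7·3 = 168; cumulative 336. Total 336.
Minimum: 135.

135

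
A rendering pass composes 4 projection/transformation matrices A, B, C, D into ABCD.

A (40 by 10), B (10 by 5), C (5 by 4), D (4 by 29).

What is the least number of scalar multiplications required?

6440

Adjacent pairs: AB = 40·10·5 = 2000; BC = 10·5·4 = 200; CD = 5·4·29 = 580.
Length 3: A..C: k=1: 0+200+40·10·4=1800; k=2: 2000+0+40·5·4=2800 → min 1800 | B..D: k=2: 0+580+10·5·29=2030; k=3: 200+0+10·4·29=1360 → min 1360.
Length 4: A..D: k=1: 0+1360+40·10·29=12960; k=2: 2000+580+40·5·29=8380; k=3: 1800+0+40·4·29=6440 → min 6440.
Optimal order: ((A(BC))D) with cost 6440.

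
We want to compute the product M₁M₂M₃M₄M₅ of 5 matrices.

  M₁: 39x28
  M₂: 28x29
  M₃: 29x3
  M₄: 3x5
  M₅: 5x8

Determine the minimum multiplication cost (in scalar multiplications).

Adjacent pairs: M₁M₂ = 39·28·29 = 31668; M₂M₃ = 28·29·3 = 2436; M₃M₄ = 29·3·5 = 435; M₄M₅ = 3·5·8 = 120.
Length 3: M₁..M₃: k=1: 0+2436+39·28·3=5712; k=2: 31668+0+39·29·3=35061 → min 5712 | M₂..M₄: k=2: 0+435+28·29·5=4495; k=3: 2436+0+28·3·5=2856 → min 2856 | M₃..M₅: k=3: 0+120+29·3·8=816; k=4: 435+0+29·5·8=1595 → min 816.
Length 4: M₁..M₄: k=1: 0+2856+39·28·5=8316; k=2: 31668+435+39·29·5=37758; k=3: 5712+0+39·3·5=6297 → min 6297 | M₂..M₅: k=2: 0+816+28·29·8=7312; k=3: 2436+120+28·3·8=3228; k=4: 2856+0+28·5·8=3976 → min 3228.
Length 5: M₁..M₅: k=1: 0+3228+39·28·8=11964; k=2: 31668+816+39·29·8=41532; k=3: 5712+120+39·3·8=6768; k=4: 6297+0+39·5·8=7857 → min 6768.
Optimal order: ((M₁(M₂M₃))(M₄M₅)) with cost 6768.

6768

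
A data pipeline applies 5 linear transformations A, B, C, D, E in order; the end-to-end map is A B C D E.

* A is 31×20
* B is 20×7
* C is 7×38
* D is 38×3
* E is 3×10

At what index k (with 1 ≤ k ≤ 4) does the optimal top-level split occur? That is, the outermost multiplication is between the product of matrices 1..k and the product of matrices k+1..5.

Adjacent pairs: AB = 31·20·7 = 4340; BC = 20·7·38 = 5320; CD = 7·38·3 = 798; DE = 38·3·10 = 1140.
Length 3: A..C: k=1: 0+5320+31·20·38=28880; k=2: 4340+0+31·7·38=12586 → min 12586 | B..D: k=2: 0+798+20·7·3=1218; k=3: 5320+0+20·38·3=7600 → min 1218 | C..E: k=3: 0+1140+7·38·10=3800; k=4: 798+0+7·3·10=1008 → min 1008.
Length 4: A..D: k=1: 0+1218+31·20·3=3078; k=2: 4340+798+31·7·3=5789; k=3: 12586+0+31·38·3=16120 → min 3078 | B..E: k=2: 0+1008+20·7·10=2408; k=3: 5320+1140+20·38·10=14060; k=4: 1218+0+20·3·10=1818 → min 1818.
Top-level splits: k=1: (A..A)·(B..E) → 0+1818+31·20·10 = 8018; k=2: (A..B)·(C..E) → 4340+1008+31·7·10 = 7518; k=3: (A..C)·(D..E) → 12586+1140+31·38·10 = 25506; k=4: (A..D)·(E..E) → 3078+0+31·3·10 = 4008.
Best split is after D, i.e. k = 4.

4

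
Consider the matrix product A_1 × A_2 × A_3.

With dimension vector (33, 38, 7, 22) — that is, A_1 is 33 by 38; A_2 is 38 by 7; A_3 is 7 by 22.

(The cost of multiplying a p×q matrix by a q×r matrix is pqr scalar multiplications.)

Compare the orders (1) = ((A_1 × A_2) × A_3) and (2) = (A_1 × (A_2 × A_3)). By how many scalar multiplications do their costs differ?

Order (1) = ((A_1 × A_2) × A_3): (A_1 × A_2): 33×38 by 38×7 → 33×7, cost 33·38·7 = 8778; ((A_1 × A_2) × A_3): 33×7 by 7×22 → 33×22, cost 33·7·22 = 5082; cumulative 13860. Total 13860.
Order (2) = (A_1 × (A_2 × A_3)): (A_2 × A_3): 38×7 by 7×22 → 38×22, cost 38·7·22 = 5852; (A_1 × (A_2 × A_3)): 33×38 by 38×22 → 33×22, cost 33·38·22 = 27588; cumulative 33440. Total 33440.
Difference: |13860 − 33440| = 19580.

19580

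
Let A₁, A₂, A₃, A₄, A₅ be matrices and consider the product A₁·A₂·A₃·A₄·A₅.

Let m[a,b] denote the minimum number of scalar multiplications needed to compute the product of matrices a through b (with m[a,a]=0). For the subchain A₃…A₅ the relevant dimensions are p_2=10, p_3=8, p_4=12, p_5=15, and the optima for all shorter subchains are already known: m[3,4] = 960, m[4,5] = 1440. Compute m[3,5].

2640

m[3,5] = min over k∈[3,4] of m[3,k]+m[k+1,5]+p_{2}·p_k·p_{5}.
k=3: 0 + 1440 + 10·8·15 = 2640; k=4: 960 + 0 + 10·12·15 = 2760.
Minimum: 2640 at k=3.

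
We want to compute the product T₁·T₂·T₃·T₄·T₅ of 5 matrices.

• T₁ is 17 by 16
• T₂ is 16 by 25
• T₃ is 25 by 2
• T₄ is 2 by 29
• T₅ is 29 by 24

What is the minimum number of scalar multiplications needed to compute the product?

Adjacent pairs: T₁T₂ = 17·16·25 = 6800; T₂T₃ = 16·25·2 = 800; T₃T₄ = 25·2·29 = 1450; T₄T₅ = 2·29·24 = 1392.
Length 3: T₁..T₃: k=1: 0+800+17·16·2=1344; k=2: 6800+0+17·25·2=7650 → min 1344 | T₂..T₄: k=2: 0+1450+16·25·29=13050; k=3: 800+0+16·2·29=1728 → min 1728 | T₃..T₅: k=3: 0+1392+25·2·24=2592; k=4: 1450+0+25·29·24=18850 → min 2592.
Length 4: T₁..T₄: k=1: 0+1728+17·16·29=9616; k=2: 6800+1450+17·25·29=20575; k=3: 1344+0+17·2·29=2330 → min 2330 | T₂..T₅: k=2: 0+2592+16·25·24=12192; k=3: 800+1392+16·2·24=2960; k=4: 1728+0+16·29·24=12864 → min 2960.
Length 5: T₁..T₅: k=1: 0+2960+17·16·24=9488; k=2: 6800+2592+17·25·24=19592; k=3: 1344+1392+17·2·24=3552; k=4: 2330+0+17·29·24=14162 → min 3552.
Optimal order: ((T₁·(T₂·T₃))·(T₄·T₅)) with cost 3552.

3552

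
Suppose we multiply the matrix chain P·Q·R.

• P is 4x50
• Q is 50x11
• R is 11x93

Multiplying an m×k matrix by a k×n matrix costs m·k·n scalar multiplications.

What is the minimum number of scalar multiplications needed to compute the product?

6292

Order (P·(Q·R)): (Q·R): 50×11 by 11×93 → 50×93, cost 50·11·93 = 51150; (P·(Q·R)): 4×50 by 50×93 → 4×93, cost 4·50·93 = 18600; cumulative 69750. Total 69750.
Order ((P·Q)·R): (P·Q): 4×50 by 50×11 → 4×11, cost 4·50·11 = 2200; ((P·Q)·R): 4×11 by 11×93 → 4×93, cost 4·11·93 = 4092; cumulative 6292. Total 6292.
Minimum: 6292.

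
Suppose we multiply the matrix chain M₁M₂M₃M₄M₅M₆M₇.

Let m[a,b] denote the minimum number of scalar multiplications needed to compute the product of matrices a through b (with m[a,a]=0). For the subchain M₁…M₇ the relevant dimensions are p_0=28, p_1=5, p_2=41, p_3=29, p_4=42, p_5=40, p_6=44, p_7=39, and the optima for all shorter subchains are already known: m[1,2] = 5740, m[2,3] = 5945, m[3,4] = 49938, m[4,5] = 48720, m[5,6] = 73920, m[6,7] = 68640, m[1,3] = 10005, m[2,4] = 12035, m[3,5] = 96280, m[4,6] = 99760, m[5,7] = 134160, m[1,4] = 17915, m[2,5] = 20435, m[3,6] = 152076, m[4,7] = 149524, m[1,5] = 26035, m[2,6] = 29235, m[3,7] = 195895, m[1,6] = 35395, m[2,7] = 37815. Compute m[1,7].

43275

m[1,7] = min over k∈[1,6] of m[1,k]+m[k+1,7]+p_{0}·p_k·p_{7}.
k=1: 0 + 37815 + 28·5·39 = 43275; k=2: 5740 + 195895 + 28·41·39 = 246407; k=3: 10005 + 149524 + 28·29·39 = 191197; k=4: 17915 + 134160 + 28·42·39 = 197939; k=5: 26035 + 68640 + 28·40·39 = 138355; k=6: 35395 + 0 + 28·44·39 = 83443.
Minimum: 43275 at k=1.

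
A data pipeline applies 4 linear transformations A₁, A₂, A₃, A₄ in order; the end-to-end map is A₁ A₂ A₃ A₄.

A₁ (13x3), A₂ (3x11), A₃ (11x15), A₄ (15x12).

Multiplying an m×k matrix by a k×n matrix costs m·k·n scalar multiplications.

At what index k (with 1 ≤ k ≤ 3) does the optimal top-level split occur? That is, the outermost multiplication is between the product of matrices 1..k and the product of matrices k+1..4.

Adjacent pairs: A₁A₂ = 13·3·11 = 429; A₂A₃ = 3·11·15 = 495; A₃A₄ = 11·15·12 = 1980.
Length 3: A₁..A₃: k=1: 0+495+13·3·15=1080; k=2: 429+0+13·11·15=2574 → min 1080 | A₂..A₄: k=2: 0+1980+3·11·12=2376; k=3: 495+0+3·15·12=1035 → min 1035.
Top-level splits: k=1: (A₁..A₁)·(A₂..A₄) → 0+1035+13·3·12 = 1503; k=2: (A₁..A₂)·(A₃..A₄) → 429+1980+13·11·12 = 4125; k=3: (A₁..A₃)·(A₄..A₄) → 1080+0+13·15·12 = 3420.
Best split is after A₁, i.e. k = 1.

1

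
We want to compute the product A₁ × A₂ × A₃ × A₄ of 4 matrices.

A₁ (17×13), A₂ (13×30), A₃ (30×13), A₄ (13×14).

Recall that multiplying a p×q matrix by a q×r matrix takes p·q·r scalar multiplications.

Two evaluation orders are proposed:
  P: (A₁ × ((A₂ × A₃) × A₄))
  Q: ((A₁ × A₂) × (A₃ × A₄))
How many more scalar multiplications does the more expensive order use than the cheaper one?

Order P = (A₁ × ((A₂ × A₃) × A₄)): (A₂ × A₃): 13×30 by 30×13 → 13×13, cost 13·30·13 = 5070; ((A₂ × A₃) × A₄): 13×13 by 13×14 → 13×14, cost 13·13·14 = 2366; cumulative 7436; (A₁ × ((A₂ × A₃) × A₄)): 17×13 by 13×14 → 17×14, cost 17·13·14 = 3094; cumulative 10530. Total 10530.
Order Q = ((A₁ × A₂) × (A₃ × A₄)): (A₁ × A₂): 17×13 by 13×30 → 17×30, cost 17·13·30 = 6630; (A₃ × A₄): 30×13 by 13×14 → 30×14, cost 30·13·14 = 5460; ((A₁ × A₂) × (A₃ × A₄)): 17×30 by 30×14 → 17×14, cost 17·30·14 = 7140; cumulative 19230. Total 19230.
Difference: |10530 − 19230| = 8700.

8700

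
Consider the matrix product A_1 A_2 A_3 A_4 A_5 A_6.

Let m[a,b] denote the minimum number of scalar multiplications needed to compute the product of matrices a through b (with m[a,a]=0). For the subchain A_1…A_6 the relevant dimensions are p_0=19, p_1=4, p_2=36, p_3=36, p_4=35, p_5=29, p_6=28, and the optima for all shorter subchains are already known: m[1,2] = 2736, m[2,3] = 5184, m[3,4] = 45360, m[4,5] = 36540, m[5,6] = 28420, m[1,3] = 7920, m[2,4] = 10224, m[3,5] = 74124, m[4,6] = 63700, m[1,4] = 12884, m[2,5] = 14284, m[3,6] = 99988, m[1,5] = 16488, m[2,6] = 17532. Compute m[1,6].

m[1,6] = min over k∈[1,5] of m[1,k]+m[k+1,6]+p_{0}·p_k·p_{6}.
k=1: 0 + 17532 + 19·4·28 = 19660; k=2: 2736 + 99988 + 19·36·28 = 121876; k=3: 7920 + 63700 + 19·36·28 = 90772; k=4: 12884 + 28420 + 19·35·28 = 59924; k=5: 16488 + 0 + 19·29·28 = 31916.
Minimum: 19660 at k=1.

19660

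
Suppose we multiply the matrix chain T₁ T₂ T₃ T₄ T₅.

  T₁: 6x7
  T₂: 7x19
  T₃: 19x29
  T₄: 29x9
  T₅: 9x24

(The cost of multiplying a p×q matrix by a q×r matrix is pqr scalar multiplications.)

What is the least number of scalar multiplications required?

Adjacent pairs: T₁T₂ = 6·7·19 = 798; T₂T₃ = 7·19·29 = 3857; T₃T₄ = 19·29·9 = 4959; T₄T₅ = 29·9·24 = 6264.
Length 3: T₁..T₃: k=1: 0+3857+6·7·29=5075; k=2: 798+0+6·19·29=4104 → min 4104 | T₂..T₄: k=2: 0+4959+7·19·9=6156; k=3: 3857+0+7·29·9=5684 → min 5684 | T₃..T₅: k=3: 0+6264+19·29·24=19488; k=4: 4959+0+19·9·24=9063 → min 9063.
Length 4: T₁..T₄: k=1: 0+5684+6·7·9=6062; k=2: 798+4959+6·19·9=6783; k=3: 4104+0+6·29·9=5670 → min 5670 | T₂..T₅: k=2: 0+9063+7·19·24=12255; k=3: 3857+6264+7·29·24=14993; k=4: 5684+0+7·9·24=7196 → min 7196.
Length 5: T₁..T₅: k=1: 0+7196+6·7·24=8204; k=2: 798+9063+6·19·24=12597; k=3: 4104+6264+6·29·24=14544; k=4: 5670+0+6·9·24=6966 → min 6966.
Optimal order: ((((T₁ T₂) T₃) T₄) T₅) with cost 6966.

6966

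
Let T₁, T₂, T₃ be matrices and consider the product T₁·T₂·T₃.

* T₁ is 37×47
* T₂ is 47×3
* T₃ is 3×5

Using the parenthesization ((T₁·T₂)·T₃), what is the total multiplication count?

(T₁·T₂): 37×47 by 47×3 → 37×3, cost 37·47·3 = 5217
((T₁·T₂)·T₃): 37×3 by 3×5 → 37×5, cost 37·3·5 = 555; cumulative 5772
Total: 5772 scalar multiplications.

5772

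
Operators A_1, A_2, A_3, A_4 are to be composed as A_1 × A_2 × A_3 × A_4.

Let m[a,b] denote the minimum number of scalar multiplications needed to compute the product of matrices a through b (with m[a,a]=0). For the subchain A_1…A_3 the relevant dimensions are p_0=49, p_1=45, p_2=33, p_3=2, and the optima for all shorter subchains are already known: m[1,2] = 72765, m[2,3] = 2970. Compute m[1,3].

7380

m[1,3] = min over k∈[1,2] of m[1,k]+m[k+1,3]+p_{0}·p_k·p_{3}.
k=1: 0 + 2970 + 49·45·2 = 7380; k=2: 72765 + 0 + 49·33·2 = 75999.
Minimum: 7380 at k=1.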